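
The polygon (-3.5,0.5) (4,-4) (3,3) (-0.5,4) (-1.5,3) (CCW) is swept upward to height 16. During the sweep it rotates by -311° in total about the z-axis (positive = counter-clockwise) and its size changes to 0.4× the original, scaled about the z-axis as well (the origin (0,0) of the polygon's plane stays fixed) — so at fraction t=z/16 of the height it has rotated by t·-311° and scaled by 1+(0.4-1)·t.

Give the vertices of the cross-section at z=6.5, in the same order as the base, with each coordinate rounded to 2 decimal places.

Cross-section at z=6.5: (1.87,1.91) (-4.23,-0.64) (0.48,-3.17) (2.66,-1.49) (2.50,-0.43)

t = z/height = 6.5/16 = 0.40625
s = 1 + (scale-1)·z/height = 1 + (0.4-1)·6.5/16 = 0.756250
θ = twist·z/height = -311°·6.5/16 = -126.3438° = -2.205114 rad
cos θ = -0.592628, sin θ = -0.805476 (intermediates below are computed at full precision and shown rounded to 5 d.p.)
v1: (-3.5,0.5) → rotate → (2.47694,2.52285) → ×s → (1.87318,1.90791) → (1.87,1.91)
v2: (4,-4) → rotate → (-5.59242,-0.85139) → ×s → (-4.22927,-0.64386) → (-4.23,-0.64)
v3: (3,3) → rotate → (0.63854,-4.19431) → ×s → (0.48290,-3.17195) → (0.48,-3.17)
v4: (-0.5,4) → rotate → (3.51822,-1.96778) → ×s → (2.66065,-1.48813) → (2.66,-1.49)
v5: (-1.5,3) → rotate → (3.30537,-0.56967) → ×s → (2.49969,-0.43081) → (2.50,-0.43)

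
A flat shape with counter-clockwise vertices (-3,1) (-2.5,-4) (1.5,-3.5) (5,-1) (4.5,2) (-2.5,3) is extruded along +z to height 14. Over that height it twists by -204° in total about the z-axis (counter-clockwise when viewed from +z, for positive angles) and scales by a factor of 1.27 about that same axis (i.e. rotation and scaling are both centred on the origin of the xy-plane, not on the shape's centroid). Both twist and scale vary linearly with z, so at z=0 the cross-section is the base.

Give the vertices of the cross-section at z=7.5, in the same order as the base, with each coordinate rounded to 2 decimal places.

Cross-section at z=7.5: (2.21,2.86) (-3.38,4.21) (-4.35,-0.30) (-2.97,-5.02) (0.46,-5.62) (4.19,1.57)

t = z/height = 7.5/14 = 0.535714
s = 1 + (scale-1)·z/height = 1 + (1.27-1)·7.5/14 = 1.144643
θ = twist·z/height = -204°·7.5/14 = -109.2857° = -1.907396 rad
cos θ = -0.330279, sin θ = -0.943883 (intermediates below are computed at full precision and shown rounded to 5 d.p.)
v1: (-3,1) → rotate → (1.93472,2.50137) → ×s → (2.21456,2.86318) → (2.21,2.86)
v2: (-2.5,-4) → rotate → (-2.94984,3.68082) → ×s → (-3.37651,4.21323) → (-3.38,4.21)
v3: (1.5,-3.5) → rotate → (-3.79901,-0.25985) → ×s → (-4.34851,-0.29743) → (-4.35,-0.30)
v4: (5,-1) → rotate → (-2.59528,-4.38914) → ×s → (-2.97067,-5.02399) → (-2.97,-5.02)
v5: (4.5,2) → rotate → (0.40151,-4.90803) → ×s → (0.45959,-5.61795) → (0.46,-5.62)
v6: (-2.5,3) → rotate → (3.65735,1.36887) → ×s → (4.18636,1.56687) → (4.19,1.57)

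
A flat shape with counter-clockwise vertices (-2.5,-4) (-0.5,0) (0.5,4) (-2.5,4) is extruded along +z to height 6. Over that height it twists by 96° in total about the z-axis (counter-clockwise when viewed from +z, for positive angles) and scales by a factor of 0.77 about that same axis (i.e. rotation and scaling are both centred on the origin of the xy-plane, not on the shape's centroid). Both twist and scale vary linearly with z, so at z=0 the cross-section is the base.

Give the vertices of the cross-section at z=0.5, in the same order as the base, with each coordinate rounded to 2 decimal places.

t = z/height = 0.5/6 = 0.0833333
s = 1 + (scale-1)·z/height = 1 + (0.77-1)·0.5/6 = 0.980833
θ = twist·z/height = 96°·0.5/6 = 8.0000° = 0.139626 rad
cos θ = 0.990268, sin θ = 0.139173 (intermediates below are computed at full precision and shown rounded to 5 d.p.)
v1: (-2.5,-4) → rotate → (-1.91898,-4.30901) → ×s → (-1.88220,-4.22642) → (-1.88,-4.23)
v2: (-0.5,0) → rotate → (-0.49513,-0.06959) → ×s → (-0.48564,-0.06825) → (-0.49,-0.07)
v3: (0.5,4) → rotate → (-0.06156,4.03066) → ×s → (-0.06038,3.95340) → (-0.06,3.95)
v4: (-2.5,4) → rotate → (-3.03236,3.61314) → ×s → (-2.97424,3.54389) → (-2.97,3.54)

Cross-section at z=0.5: (-1.88,-4.23) (-0.49,-0.07) (-0.06,3.95) (-2.97,3.54)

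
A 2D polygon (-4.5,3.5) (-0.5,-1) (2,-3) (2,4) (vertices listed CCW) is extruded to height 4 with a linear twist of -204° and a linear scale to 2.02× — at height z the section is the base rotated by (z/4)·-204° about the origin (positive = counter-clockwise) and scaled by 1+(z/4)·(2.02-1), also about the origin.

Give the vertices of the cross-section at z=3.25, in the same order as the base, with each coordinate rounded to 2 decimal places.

Cross-section at z=3.25: (9.55,-4.18) (0.44,2.00) (-4.90,4.42) (-1.74,-7.99)

t = z/height = 3.25/4 = 0.8125
s = 1 + (scale-1)·z/height = 1 + (2.02-1)·3.25/4 = 1.828750
θ = twist·z/height = -204°·3.25/4 = -165.7500° = -2.892883 rad
cos θ = -0.969231, sin θ = -0.246153 (intermediates below are computed at full precision and shown rounded to 5 d.p.)
v1: (-4.5,3.5) → rotate → (5.22308,-2.28462) → ×s → (9.55170,-4.17800) → (9.55,-4.18)
v2: (-0.5,-1) → rotate → (0.23846,1.09231) → ×s → (0.43609,1.99756) → (0.44,2.00)
v3: (2,-3) → rotate → (-2.67692,2.41539) → ×s → (-4.89542,4.41714) → (-4.90,4.42)
v4: (2,4) → rotate → (-0.95385,-4.36923) → ×s → (-1.74435,-7.99023) → (-1.74,-7.99)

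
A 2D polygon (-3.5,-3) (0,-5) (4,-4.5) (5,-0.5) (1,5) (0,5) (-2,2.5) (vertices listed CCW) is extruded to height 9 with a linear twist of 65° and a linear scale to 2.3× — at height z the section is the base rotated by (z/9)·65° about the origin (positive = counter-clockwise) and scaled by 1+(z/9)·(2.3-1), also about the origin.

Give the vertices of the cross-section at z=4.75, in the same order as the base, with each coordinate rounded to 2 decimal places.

Cross-section at z=4.75: (-2.02,-7.50) (4.75,-6.96) (9.85,-2.47) (7.44,4.06) (-3.36,7.91) (-4.75,6.96) (-5.16,1.58)

t = z/height = 4.75/9 = 0.527778
s = 1 + (scale-1)·z/height = 1 + (2.3-1)·4.75/9 = 1.686111
θ = twist·z/height = 65°·4.75/9 = 34.3056° = 0.598745 rad
cos θ = 0.826044, sin θ = 0.563606 (intermediates below are computed at full precision and shown rounded to 5 d.p.)
v1: (-3.5,-3) → rotate → (-1.20033,-4.45075) → ×s → (-2.02390,-7.50446) → (-2.02,-7.50)
v2: (0,-5) → rotate → (2.81803,-4.13022) → ×s → (4.75151,-6.96401) → (4.75,-6.96)
v3: (4,-4.5) → rotate → (5.84040,-1.46277) → ×s → (9.84757,-2.46640) → (9.85,-2.47)
v4: (5,-0.5) → rotate → (4.41202,2.40501) → ×s → (7.43916,4.05511) → (7.44,4.06)
v5: (1,5) → rotate → (-1.99199,4.69382) → ×s → (-3.35871,7.91431) → (-3.36,7.91)
v6: (0,5) → rotate → (-2.81803,4.13022) → ×s → (-4.75151,6.96401) → (-4.75,6.96)
v7: (-2,2.5) → rotate → (-3.06110,0.93790) → ×s → (-5.16136,1.58140) → (-5.16,1.58)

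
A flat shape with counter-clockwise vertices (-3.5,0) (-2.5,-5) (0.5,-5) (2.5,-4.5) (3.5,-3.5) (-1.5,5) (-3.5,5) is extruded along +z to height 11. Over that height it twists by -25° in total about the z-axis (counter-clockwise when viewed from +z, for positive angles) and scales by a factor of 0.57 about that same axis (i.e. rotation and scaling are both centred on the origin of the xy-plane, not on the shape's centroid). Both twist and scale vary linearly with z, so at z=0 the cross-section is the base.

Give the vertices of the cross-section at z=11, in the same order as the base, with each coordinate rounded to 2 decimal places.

t = z/height = 11/11 = 1
s = 1 + (scale-1)·z/height = 1 + (0.57-1)·11/11 = 0.570000
θ = twist·z/height = -25°·11/11 = -25.0000° = -0.436332 rad
cos θ = 0.906308, sin θ = -0.422618 (intermediates below are computed at full precision and shown rounded to 5 d.p.)
v1: (-3.5,0) → rotate → (-3.17208,1.47916) → ×s → (-1.80808,0.84312) → (-1.81,0.84)
v2: (-2.5,-5) → rotate → (-4.37886,-3.47499) → ×s → (-2.49595,-1.98075) → (-2.50,-1.98)
v3: (0.5,-5) → rotate → (-1.65994,-4.74285) → ×s → (-0.94616,-2.70342) → (-0.95,-2.70)
v4: (2.5,-4.5) → rotate → (0.36399,-5.13493) → ×s → (0.20747,-2.92691) → (0.21,-2.93)
v5: (3.5,-3.5) → rotate → (1.69291,-4.65124) → ×s → (0.96496,-2.65121) → (0.96,-2.65)
v6: (-1.5,5) → rotate → (0.75363,5.16547) → ×s → (0.42957,2.94432) → (0.43,2.94)
v7: (-3.5,5) → rotate → (-1.05899,6.01070) → ×s → (-0.60362,3.42610) → (-0.60,3.43)

Cross-section at z=11: (-1.81,0.84) (-2.50,-1.98) (-0.95,-2.70) (0.21,-2.93) (0.96,-2.65) (0.43,2.94) (-0.60,3.43)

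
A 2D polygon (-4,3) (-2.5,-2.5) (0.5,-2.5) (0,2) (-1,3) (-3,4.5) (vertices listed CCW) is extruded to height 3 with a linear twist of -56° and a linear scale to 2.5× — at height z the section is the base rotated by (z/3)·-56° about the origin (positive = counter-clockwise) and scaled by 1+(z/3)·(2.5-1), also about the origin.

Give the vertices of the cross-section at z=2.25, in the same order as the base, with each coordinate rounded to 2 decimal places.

Cross-section at z=2.25: (-2.05,10.43) (-7.50,-0.39) (-2.77,-4.66) (2.84,3.16) (2.69,6.16) (1.66,11.37)

t = z/height = 2.25/3 = 0.75
s = 1 + (scale-1)·z/height = 1 + (2.5-1)·2.25/3 = 2.125000
θ = twist·z/height = -56°·2.25/3 = -42.0000° = -0.733038 rad
cos θ = 0.743145, sin θ = -0.669131 (intermediates below are computed at full precision and shown rounded to 5 d.p.)
v1: (-4,3) → rotate → (-0.96519,4.90596) → ×s → (-2.05102,10.42516) → (-2.05,10.43)
v2: (-2.5,-2.5) → rotate → (-3.53069,-0.18504) → ×s → (-7.50271,-0.39320) → (-7.50,-0.39)
v3: (0.5,-2.5) → rotate → (-1.30125,-2.19243) → ×s → (-2.76516,-4.65891) → (-2.77,-4.66)
v4: (0,2) → rotate → (1.33826,1.48629) → ×s → (2.84381,3.15837) → (2.84,3.16)
v5: (-1,3) → rotate → (1.26425,2.89857) → ×s → (2.68652,6.15945) → (2.69,6.16)
v6: (-3,4.5) → rotate → (0.78165,5.35154) → ×s → (1.66101,11.37203) → (1.66,11.37)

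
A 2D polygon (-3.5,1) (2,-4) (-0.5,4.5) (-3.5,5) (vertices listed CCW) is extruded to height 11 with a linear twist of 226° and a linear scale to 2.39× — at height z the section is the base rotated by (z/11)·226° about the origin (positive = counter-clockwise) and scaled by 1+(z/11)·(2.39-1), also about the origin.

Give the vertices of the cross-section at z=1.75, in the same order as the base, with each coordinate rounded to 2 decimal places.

Cross-section at z=1.75: (-4.18,-1.52) (4.84,-2.52) (-3.72,4.09) (-7.04,2.43)

t = z/height = 1.75/11 = 0.159091
s = 1 + (scale-1)·z/height = 1 + (2.39-1)·1.75/11 = 1.221136
θ = twist·z/height = 226°·1.75/11 = 35.9545° = 0.627525 rad
cos θ = 0.809483, sin θ = 0.587143 (intermediates below are computed at full precision and shown rounded to 5 d.p.)
v1: (-3.5,1) → rotate → (-3.42033,-1.24552) → ×s → (-4.17669,-1.52095) → (-4.18,-1.52)
v2: (2,-4) → rotate → (3.96754,-2.06365) → ×s → (4.84491,-2.51999) → (4.84,-2.52)
v3: (-0.5,4.5) → rotate → (-3.04689,3.34910) → ×s → (-3.72066,4.08971) → (-3.72,4.09)
v4: (-3.5,5) → rotate → (-5.76891,1.99241) → ×s → (-7.04462,2.43301) → (-7.04,2.43)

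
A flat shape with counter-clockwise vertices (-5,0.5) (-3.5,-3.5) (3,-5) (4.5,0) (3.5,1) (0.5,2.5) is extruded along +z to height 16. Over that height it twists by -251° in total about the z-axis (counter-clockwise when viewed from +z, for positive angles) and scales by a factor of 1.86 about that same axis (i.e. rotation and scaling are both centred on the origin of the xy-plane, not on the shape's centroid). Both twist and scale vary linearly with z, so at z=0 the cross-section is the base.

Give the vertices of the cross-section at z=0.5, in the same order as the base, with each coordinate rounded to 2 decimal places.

Cross-section at z=0.5: (-5.02,1.21) (-4.05,-3.07) (2.35,-5.51) (4.58,-0.63) (3.70,0.53) (0.86,2.47)

t = z/height = 0.5/16 = 0.03125
s = 1 + (scale-1)·z/height = 1 + (1.86-1)·0.5/16 = 1.026875
θ = twist·z/height = -251°·0.5/16 = -7.8438° = -0.136899 rad
cos θ = 0.990644, sin θ = -0.136472 (intermediates below are computed at full precision and shown rounded to 5 d.p.)
v1: (-5,0.5) → rotate → (-4.88498,1.17768) → ×s → (-5.01627,1.20933) → (-5.02,1.21)
v2: (-3.5,-3.5) → rotate → (-3.94491,-2.98960) → ×s → (-4.05093,-3.06995) → (-4.05,-3.07)
v3: (3,-5) → rotate → (2.28957,-5.36264) → ×s → (2.35110,-5.50676) → (2.35,-5.51)
v4: (4.5,0) → rotate → (4.45790,-0.61412) → ×s → (4.57770,-0.63063) → (4.58,-0.63)
v5: (3.5,1) → rotate → (3.60373,0.51299) → ×s → (3.70058,0.52678) → (3.70,0.53)
v6: (0.5,2.5) → rotate → (0.83650,2.40837) → ×s → (0.85898,2.47310) → (0.86,2.47)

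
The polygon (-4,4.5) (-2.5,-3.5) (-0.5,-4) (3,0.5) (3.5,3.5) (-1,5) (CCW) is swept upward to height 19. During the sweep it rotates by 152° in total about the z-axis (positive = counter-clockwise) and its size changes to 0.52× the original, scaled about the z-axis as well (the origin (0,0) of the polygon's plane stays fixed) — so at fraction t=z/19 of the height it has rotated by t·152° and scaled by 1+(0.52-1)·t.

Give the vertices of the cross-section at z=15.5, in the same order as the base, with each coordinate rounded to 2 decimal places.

t = z/height = 15.5/19 = 0.815789
s = 1 + (scale-1)·z/height = 1 + (0.52-1)·15.5/19 = 0.608421
θ = twist·z/height = 152°·15.5/19 = 124.0000° = 2.164208 rad
cos θ = -0.559193, sin θ = 0.829038 (intermediates below are computed at full precision and shown rounded to 5 d.p.)
v1: (-4,4.5) → rotate → (-1.49390,-5.83252) → ×s → (-0.90892,-3.54863) → (-0.91,-3.55)
v2: (-2.5,-3.5) → rotate → (4.29961,-0.11542) → ×s → (2.61598,-0.07022) → (2.62,-0.07)
v3: (-0.5,-4) → rotate → (3.59575,1.82225) → ×s → (2.18773,1.10870) → (2.19,1.11)
v4: (3,0.5) → rotate → (-2.09210,2.20752) → ×s → (-1.27288,1.34310) → (-1.27,1.34)
v5: (3.5,3.5) → rotate → (-4.85881,0.94446) → ×s → (-2.95620,0.57463) → (-2.96,0.57)
v6: (-1,5) → rotate → (-3.58599,-3.62500) → ×s → (-2.18179,-2.20553) → (-2.18,-2.21)

Cross-section at z=15.5: (-0.91,-3.55) (2.62,-0.07) (2.19,1.11) (-1.27,1.34) (-2.96,0.57) (-2.18,-2.21)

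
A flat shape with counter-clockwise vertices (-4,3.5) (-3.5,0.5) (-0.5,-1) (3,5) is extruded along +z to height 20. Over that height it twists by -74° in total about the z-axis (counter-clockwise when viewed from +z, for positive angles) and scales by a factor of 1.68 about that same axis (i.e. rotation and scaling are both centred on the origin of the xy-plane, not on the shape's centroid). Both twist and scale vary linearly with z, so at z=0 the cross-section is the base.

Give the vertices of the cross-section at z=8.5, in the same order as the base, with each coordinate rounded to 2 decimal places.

Cross-section at z=8.5: (-2.04,6.54) (-3.51,2.90) (-1.22,-0.76) (6.66,3.48)

t = z/height = 8.5/20 = 0.425
s = 1 + (scale-1)·z/height = 1 + (1.68-1)·8.5/20 = 1.289000
θ = twist·z/height = -74°·8.5/20 = -31.4500° = -0.548906 rad
cos θ = 0.853096, sin θ = -0.521754 (intermediates below are computed at full precision and shown rounded to 5 d.p.)
v1: (-4,3.5) → rotate → (-1.58624,5.07285) → ×s → (-2.04467,6.53891) → (-2.04,6.54)
v2: (-3.5,0.5) → rotate → (-2.72496,2.25269) → ×s → (-3.51247,2.90371) → (-3.51,2.90)
v3: (-0.5,-1) → rotate → (-0.94830,-0.59222) → ×s → (-1.22236,-0.76337) → (-1.22,-0.76)
v4: (3,5) → rotate → (5.16806,2.70022) → ×s → (6.66163,3.48058) → (6.66,3.48)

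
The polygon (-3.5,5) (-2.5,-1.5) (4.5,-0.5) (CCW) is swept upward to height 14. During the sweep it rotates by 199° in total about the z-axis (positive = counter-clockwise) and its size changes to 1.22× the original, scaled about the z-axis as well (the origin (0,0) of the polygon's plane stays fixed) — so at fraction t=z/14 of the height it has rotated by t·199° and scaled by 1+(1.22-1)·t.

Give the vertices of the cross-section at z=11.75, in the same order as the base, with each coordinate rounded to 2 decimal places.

t = z/height = 11.75/14 = 0.839286
s = 1 + (scale-1)·z/height = 1 + (1.22-1)·11.75/14 = 1.184643
θ = twist·z/height = 199°·11.75/14 = 167.0179° = 2.915012 rad
cos θ = -0.974440, sin θ = 0.224647 (intermediates below are computed at full precision and shown rounded to 5 d.p.)
v1: (-3.5,5) → rotate → (2.28730,-5.65847) → ×s → (2.70964,-6.70326) → (2.71,-6.70)
v2: (-2.5,-1.5) → rotate → (2.77307,0.90004) → ×s → (3.28510,1.06623) → (3.29,1.07)
v3: (4.5,-0.5) → rotate → (-4.27266,1.49813) → ×s → (-5.06157,1.77475) → (-5.06,1.77)

Cross-section at z=11.75: (2.71,-6.70) (3.29,1.07) (-5.06,1.77)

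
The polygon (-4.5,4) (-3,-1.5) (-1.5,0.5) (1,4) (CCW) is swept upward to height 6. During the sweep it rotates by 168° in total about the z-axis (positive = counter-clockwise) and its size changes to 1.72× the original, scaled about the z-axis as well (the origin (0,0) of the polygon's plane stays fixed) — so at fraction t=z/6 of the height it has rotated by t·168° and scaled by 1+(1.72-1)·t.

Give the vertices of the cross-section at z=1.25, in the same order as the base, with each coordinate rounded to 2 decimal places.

t = z/height = 1.25/6 = 0.208333
s = 1 + (scale-1)·z/height = 1 + (1.72-1)·1.25/6 = 1.150000
θ = twist·z/height = 168°·1.25/6 = 35.0000° = 0.610865 rad
cos θ = 0.819152, sin θ = 0.573576 (intermediates below are computed at full precision and shown rounded to 5 d.p.)
v1: (-4.5,4) → rotate → (-5.98049,0.69551) → ×s → (-6.87756,0.79984) → (-6.88,0.80)
v2: (-3,-1.5) → rotate → (-1.59709,-2.94946) → ×s → (-1.83666,-3.39188) → (-1.84,-3.39)
v3: (-1.5,0.5) → rotate → (-1.51552,-0.45079) → ×s → (-1.74284,-0.51841) → (-1.74,-0.52)
v4: (1,4) → rotate → (-1.47515,3.85018) → ×s → (-1.69643,4.42771) → (-1.70,4.43)

Cross-section at z=1.25: (-6.88,0.80) (-1.84,-3.39) (-1.74,-0.52) (-1.70,4.43)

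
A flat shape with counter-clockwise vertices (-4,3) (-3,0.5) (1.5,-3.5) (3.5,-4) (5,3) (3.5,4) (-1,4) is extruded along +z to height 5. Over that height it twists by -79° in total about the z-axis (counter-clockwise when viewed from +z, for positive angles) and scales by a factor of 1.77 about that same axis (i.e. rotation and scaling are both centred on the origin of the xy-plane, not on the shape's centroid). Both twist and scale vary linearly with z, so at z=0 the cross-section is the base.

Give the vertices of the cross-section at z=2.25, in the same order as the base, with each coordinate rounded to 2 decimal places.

Cross-section at z=2.25: (-2.03,6.42) (-2.90,2.90) (-1.10,-5.01) (0.70,-7.12) (7.83,-0.63) (6.97,1.64) (2.04,5.16)

t = z/height = 2.25/5 = 0.45
s = 1 + (scale-1)·z/height = 1 + (1.77-1)·2.25/5 = 1.346500
θ = twist·z/height = -79°·2.25/5 = -35.5500° = -0.620465 rad
cos θ = 0.813608, sin θ = -0.581413 (intermediates below are computed at full precision and shown rounded to 5 d.p.)
v1: (-4,3) → rotate → (-1.51019,4.76648) → ×s → (-2.03348,6.41806) → (-2.03,6.42)
v2: (-3,0.5) → rotate → (-2.15012,2.15104) → ×s → (-2.89513,2.89638) → (-2.90,2.90)
v3: (1.5,-3.5) → rotate → (-0.81453,-3.71975) → ×s → (-1.09677,-5.00864) → (-1.10,-5.01)
v4: (3.5,-4) → rotate → (0.52198,-5.28938) → ×s → (0.70284,-7.12215) → (0.70,-7.12)
v5: (5,3) → rotate → (5.81228,-0.46624) → ×s → (7.82624,-0.62779) → (7.83,-0.63)
v6: (3.5,4) → rotate → (5.17328,1.21949) → ×s → (6.96582,1.64204) → (6.97,1.64)
v7: (-1,4) → rotate → (1.51204,3.83585) → ×s → (2.03597,5.16497) → (2.04,5.16)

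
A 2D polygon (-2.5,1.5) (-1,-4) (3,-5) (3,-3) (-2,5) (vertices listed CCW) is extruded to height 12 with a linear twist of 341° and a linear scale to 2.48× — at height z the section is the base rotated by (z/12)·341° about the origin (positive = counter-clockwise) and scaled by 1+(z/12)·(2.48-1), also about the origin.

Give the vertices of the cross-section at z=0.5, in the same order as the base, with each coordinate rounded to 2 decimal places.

Cross-section at z=0.5: (-2.96,0.89) (0.01,-4.38) (4.39,-4.36) (3.87,-2.31) (-3.36,4.62)

t = z/height = 0.5/12 = 0.0416667
s = 1 + (scale-1)·z/height = 1 + (2.48-1)·0.5/12 = 1.061667
θ = twist·z/height = 341°·0.5/12 = 14.2083° = 0.247982 rad
cos θ = 0.969410, sin θ = 0.245448 (intermediates below are computed at full precision and shown rounded to 5 d.p.)
v1: (-2.5,1.5) → rotate → (-2.79170,0.84049) → ×s → (-2.96385,0.89232) → (-2.96,0.89)
v2: (-1,-4) → rotate → (0.01238,-4.12309) → ×s → (0.01315,-4.37734) → (0.01,-4.38)
v3: (3,-5) → rotate → (4.13547,-4.11070) → ×s → (4.39049,-4.36420) → (4.39,-4.36)
v4: (3,-3) → rotate → (3.64457,-2.17188) → ×s → (3.86932,-2.30582) → (3.87,-2.31)
v5: (-2,5) → rotate → (-3.16606,4.35615) → ×s → (-3.36130,4.62478) → (-3.36,4.62)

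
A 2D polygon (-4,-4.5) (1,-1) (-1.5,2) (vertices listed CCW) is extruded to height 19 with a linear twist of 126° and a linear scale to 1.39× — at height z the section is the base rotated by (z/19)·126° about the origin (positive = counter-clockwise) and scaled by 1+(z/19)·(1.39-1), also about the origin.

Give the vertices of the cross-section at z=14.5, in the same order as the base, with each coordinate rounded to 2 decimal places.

Cross-section at z=14.5: (6.36,-4.53) (1.15,1.43) (-2.37,-2.21)

t = z/height = 14.5/19 = 0.763158
s = 1 + (scale-1)·z/height = 1 + (1.39-1)·14.5/19 = 1.297632
θ = twist·z/height = 126°·14.5/19 = 96.1579° = 1.678272 rad
cos θ = -0.107269, sin θ = 0.994230 (intermediates below are computed at full precision and shown rounded to 5 d.p.)
v1: (-4,-4.5) → rotate → (4.90311,-3.49421) → ×s → (6.36243,-4.53420) → (6.36,-4.53)
v2: (1,-1) → rotate → (0.88696,1.10150) → ×s → (1.15095,1.42934) → (1.15,1.43)
v3: (-1.5,2) → rotate → (-1.82756,-1.70588) → ×s → (-2.37150,-2.21361) → (-2.37,-2.21)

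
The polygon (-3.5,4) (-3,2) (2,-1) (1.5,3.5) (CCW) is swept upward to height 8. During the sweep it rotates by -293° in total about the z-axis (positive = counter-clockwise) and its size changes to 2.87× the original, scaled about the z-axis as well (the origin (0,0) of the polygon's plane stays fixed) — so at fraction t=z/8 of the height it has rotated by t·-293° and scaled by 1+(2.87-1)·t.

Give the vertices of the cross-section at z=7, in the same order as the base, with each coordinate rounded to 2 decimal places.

t = z/height = 7/8 = 0.875
s = 1 + (scale-1)·z/height = 1 + (2.87-1)·7/8 = 2.636250
θ = twist·z/height = -293°·7/8 = -256.3750° = -4.474588 rad
cos θ = -0.235566, sin θ = 0.971858 (intermediates below are computed at full precision and shown rounded to 5 d.p.)
v1: (-3.5,4) → rotate → (-3.06295,-4.34377) → ×s → (-8.07471,-11.45126) → (-8.07,-11.45)
v2: (-3,2) → rotate → (-1.23702,-3.38671) → ×s → (-3.26109,-8.92821) → (-3.26,-8.93)
v3: (2,-1) → rotate → (0.50073,2.17928) → ×s → (1.32004,5.74513) → (1.32,5.75)
v4: (1.5,3.5) → rotate → (-3.75485,0.63331) → ×s → (-9.89873,1.66955) → (-9.90,1.67)

Cross-section at z=7: (-8.07,-11.45) (-3.26,-8.93) (1.32,5.75) (-9.90,1.67)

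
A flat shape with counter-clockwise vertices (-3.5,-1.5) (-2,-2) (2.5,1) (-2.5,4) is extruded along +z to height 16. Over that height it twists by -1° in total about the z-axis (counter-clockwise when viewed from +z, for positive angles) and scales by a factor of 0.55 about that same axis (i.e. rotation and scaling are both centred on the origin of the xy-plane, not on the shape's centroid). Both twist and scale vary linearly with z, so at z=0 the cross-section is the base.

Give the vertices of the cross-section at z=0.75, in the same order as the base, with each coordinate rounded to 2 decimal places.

t = z/height = 0.75/16 = 0.046875
s = 1 + (scale-1)·z/height = 1 + (0.55-1)·0.75/16 = 0.978906
θ = twist·z/height = -1°·0.75/16 = -0.0469° = -0.000818 rad
cos θ = 1.000000, sin θ = -0.000818 (intermediates below are computed at full precision and shown rounded to 5 d.p.)
v1: (-3.5,-1.5) → rotate → (-3.50123,-1.49714) → ×s → (-3.42737,-1.46556) → (-3.43,-1.47)
v2: (-2,-2) → rotate → (-2.00164,-1.99836) → ×s → (-1.95941,-1.95621) → (-1.96,-1.96)
v3: (2.5,1) → rotate → (2.50082,0.99795) → ×s → (2.44807,0.97690) → (2.45,0.98)
v4: (-2.5,4) → rotate → (-2.49673,4.00204) → ×s → (-2.44406,3.91763) → (-2.44,3.92)

Cross-section at z=0.75: (-3.43,-1.47) (-1.96,-1.96) (2.45,0.98) (-2.44,3.92)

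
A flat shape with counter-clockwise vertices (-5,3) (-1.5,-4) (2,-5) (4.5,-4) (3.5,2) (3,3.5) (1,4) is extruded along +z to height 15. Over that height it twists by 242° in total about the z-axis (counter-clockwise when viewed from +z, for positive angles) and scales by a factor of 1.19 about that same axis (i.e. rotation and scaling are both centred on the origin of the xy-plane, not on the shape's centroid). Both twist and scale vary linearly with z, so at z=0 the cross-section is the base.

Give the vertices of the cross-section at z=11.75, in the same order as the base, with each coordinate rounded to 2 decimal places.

t = z/height = 11.75/15 = 0.783333
s = 1 + (scale-1)·z/height = 1 + (1.19-1)·11.75/15 = 1.148833
θ = twist·z/height = 242°·11.75/15 = 189.5667° = 3.308562 rad
cos θ = -0.986093, sin θ = -0.166195 (intermediates below are computed at full precision and shown rounded to 5 d.p.)
v1: (-5,3) → rotate → (5.42905,-2.12730) → ×s → (6.23707,-2.44392) → (6.24,-2.44)
v2: (-1.5,-4) → rotate → (0.81436,4.19366) → ×s → (0.93556,4.81782) → (0.94,4.82)
v3: (2,-5) → rotate → (-2.80316,4.59807) → ×s → (-3.22037,5.28242) → (-3.22,5.28)
v4: (4.5,-4) → rotate → (-5.10220,3.19649) → ×s → (-5.86158,3.67224) → (-5.86,3.67)
v5: (3.5,2) → rotate → (-3.11893,-2.55387) → ×s → (-3.58314,-2.93397) → (-3.58,-2.93)
v6: (3,3.5) → rotate → (-2.37660,-3.94991) → ×s → (-2.73031,-4.53779) → (-2.73,-4.54)
v7: (1,4) → rotate → (-0.32131,-4.11057) → ×s → (-0.36913,-4.72236) → (-0.37,-4.72)

Cross-section at z=11.75: (6.24,-2.44) (0.94,4.82) (-3.22,5.28) (-5.86,3.67) (-3.58,-2.93) (-2.73,-4.54) (-0.37,-4.72)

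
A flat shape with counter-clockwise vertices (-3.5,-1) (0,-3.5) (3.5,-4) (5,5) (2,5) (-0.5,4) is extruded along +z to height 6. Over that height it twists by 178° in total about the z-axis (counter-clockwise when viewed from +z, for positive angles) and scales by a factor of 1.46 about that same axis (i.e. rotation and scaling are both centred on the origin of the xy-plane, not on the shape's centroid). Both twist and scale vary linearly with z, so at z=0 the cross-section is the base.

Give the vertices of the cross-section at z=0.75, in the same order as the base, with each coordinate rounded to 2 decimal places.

Cross-section at z=0.75: (-3.03,-2.38) (1.40,-3.43) (5.03,-2.51) (2.89,6.90) (-0.04,5.69) (-2.09,3.71)

t = z/height = 0.75/6 = 0.125
s = 1 + (scale-1)·z/height = 1 + (1.46-1)·0.75/6 = 1.057500
θ = twist·z/height = 178°·0.75/6 = 22.2500° = 0.388336 rad
cos θ = 0.925541, sin θ = 0.378649 (intermediates below are computed at full precision and shown rounded to 5 d.p.)
v1: (-3.5,-1) → rotate → (-2.86074,-2.25081) → ×s → (-3.02524,-2.38023) → (-3.03,-2.38)
v2: (0,-3.5) → rotate → (1.32527,-3.23939) → ×s → (1.40147,-3.42566) → (1.40,-3.43)
v3: (3.5,-4) → rotate → (4.75399,-2.37689) → ×s → (5.02734,-2.51356) → (5.03,-2.51)
v4: (5,5) → rotate → (2.73446,6.52095) → ×s → (2.89169,6.89590) → (2.89,6.90)
v5: (2,5) → rotate → (-0.04216,5.38500) → ×s → (-0.04459,5.69464) → (-0.04,5.69)
v6: (-0.5,4) → rotate → (-1.97736,3.51284) → ×s → (-2.09106,3.71483) → (-2.09,3.71)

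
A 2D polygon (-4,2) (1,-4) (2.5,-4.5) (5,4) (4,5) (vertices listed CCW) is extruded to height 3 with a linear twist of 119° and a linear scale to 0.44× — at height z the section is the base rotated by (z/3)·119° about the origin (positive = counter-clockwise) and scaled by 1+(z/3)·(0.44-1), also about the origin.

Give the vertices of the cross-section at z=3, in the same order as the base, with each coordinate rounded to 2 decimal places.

Cross-section at z=3: (0.08,-1.97) (1.33,1.24) (1.20,1.92) (-2.61,1.07) (-2.78,0.47)

t = z/height = 3/3 = 1
s = 1 + (scale-1)·z/height = 1 + (0.44-1)·3/3 = 0.440000
θ = twist·z/height = 119°·3/3 = 119.0000° = 2.076942 rad
cos θ = -0.484810, sin θ = 0.874620 (intermediates below are computed at full precision and shown rounded to 5 d.p.)
v1: (-4,2) → rotate → (0.19000,-4.46810) → ×s → (0.08360,-1.96596) → (0.08,-1.97)
v2: (1,-4) → rotate → (3.01367,2.81386) → ×s → (1.32601,1.23810) → (1.33,1.24)
v3: (2.5,-4.5) → rotate → (2.72376,4.36819) → ×s → (1.19846,1.92200) → (1.20,1.92)
v4: (5,4) → rotate → (-5.92253,2.43386) → ×s → (-2.60591,1.07090) → (-2.61,1.07)
v5: (4,5) → rotate → (-6.31234,1.07443) → ×s → (-2.77743,0.47275) → (-2.78,0.47)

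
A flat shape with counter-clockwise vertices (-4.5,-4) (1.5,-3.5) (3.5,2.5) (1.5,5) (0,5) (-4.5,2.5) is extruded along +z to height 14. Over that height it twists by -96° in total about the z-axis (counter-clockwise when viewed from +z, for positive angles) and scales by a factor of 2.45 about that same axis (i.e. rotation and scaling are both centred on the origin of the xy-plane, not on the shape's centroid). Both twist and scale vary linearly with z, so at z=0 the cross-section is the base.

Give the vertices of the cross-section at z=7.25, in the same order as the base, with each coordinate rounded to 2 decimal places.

Cross-section at z=7.25: (-10.44,1.48) (-2.98,-5.97) (7.30,-1.84) (8.38,3.66) (6.68,5.66) (-1.76,8.84)

t = z/height = 7.25/14 = 0.517857
s = 1 + (scale-1)·z/height = 1 + (2.45-1)·7.25/14 = 1.750893
θ = twist·z/height = -96°·7.25/14 = -49.7143° = -0.867678 rad
cos θ = 0.646600, sin θ = -0.762830 (intermediates below are computed at full precision and shown rounded to 5 d.p.)
v1: (-4.5,-4) → rotate → (-5.96102,0.84633) → ×s → (-10.43710,1.48184) → (-10.44,1.48)
v2: (1.5,-3.5) → rotate → (-1.70000,-3.40734) → ×s → (-2.97653,-5.96589) → (-2.98,-5.97)
v3: (3.5,2.5) → rotate → (4.17017,-1.05340) → ×s → (7.30153,-1.84440) → (7.30,-1.84)
v4: (1.5,5) → rotate → (4.78405,2.08875) → ×s → (8.37635,3.65718) → (8.38,3.66)
v5: (0,5) → rotate → (3.81415,3.23300) → ×s → (6.67816,5.66063) → (6.68,5.66)
v6: (-4.5,2.5) → rotate → (-1.00262,5.04923) → ×s → (-1.75549,8.84066) → (-1.76,8.84)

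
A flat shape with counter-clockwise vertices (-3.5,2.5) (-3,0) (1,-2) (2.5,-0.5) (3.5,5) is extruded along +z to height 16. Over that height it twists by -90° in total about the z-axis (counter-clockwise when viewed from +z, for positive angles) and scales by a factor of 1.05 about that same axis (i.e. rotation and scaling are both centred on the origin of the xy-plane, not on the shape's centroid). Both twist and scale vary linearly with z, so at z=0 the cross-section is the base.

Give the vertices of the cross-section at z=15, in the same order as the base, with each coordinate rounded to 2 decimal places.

Cross-section at z=15: (2.25,3.90) (-0.31,3.13) (-1.98,-1.25) (-0.26,-2.66) (5.57,-3.13)

t = z/height = 15/16 = 0.9375
s = 1 + (scale-1)·z/height = 1 + (1.05-1)·15/16 = 1.046875
θ = twist·z/height = -90°·15/16 = -84.3750° = -1.472622 rad
cos θ = 0.098017, sin θ = -0.995185 (intermediates below are computed at full precision and shown rounded to 5 d.p.)
v1: (-3.5,2.5) → rotate → (2.14490,3.72819) → ×s → (2.24544,3.90295) → (2.25,3.90)
v2: (-3,0) → rotate → (-0.29405,2.98555) → ×s → (-0.30784,3.12550) → (-0.31,3.13)
v3: (1,-2) → rotate → (-1.89235,-1.19122) → ×s → (-1.98106,-1.24706) → (-1.98,-1.25)
v4: (2.5,-0.5) → rotate → (-0.25255,-2.53697) → ×s → (-0.26439,-2.65589) → (-0.26,-2.66)
v5: (3.5,5) → rotate → (5.31898,-2.99306) → ×s → (5.56831,-3.13336) → (5.57,-3.13)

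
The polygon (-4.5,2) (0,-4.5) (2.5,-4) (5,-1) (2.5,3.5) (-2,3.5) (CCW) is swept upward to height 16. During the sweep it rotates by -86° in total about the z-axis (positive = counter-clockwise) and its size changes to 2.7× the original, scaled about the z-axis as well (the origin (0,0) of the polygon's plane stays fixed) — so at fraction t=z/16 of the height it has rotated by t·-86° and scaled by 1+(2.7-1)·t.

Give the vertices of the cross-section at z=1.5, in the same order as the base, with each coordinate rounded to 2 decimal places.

Cross-section at z=1.5: (-4.84,3.03) (-0.73,-5.17) (2.22,-5.00) (5.58,-1.96) (3.44,3.61) (-1.73,4.34)

t = z/height = 1.5/16 = 0.09375
s = 1 + (scale-1)·z/height = 1 + (2.7-1)·1.5/16 = 1.159375
θ = twist·z/height = -86°·1.5/16 = -8.0625° = -0.140717 rad
cos θ = 0.990116, sin θ = -0.140253 (intermediates below are computed at full precision and shown rounded to 5 d.p.)
v1: (-4.5,2) → rotate → (-4.17501,2.61137) → ×s → (-4.84041,3.02756) → (-4.84,3.03)
v2: (0,-4.5) → rotate → (-0.63114,-4.45552) → ×s → (-0.73173,-5.16562) → (-0.73,-5.17)
v3: (2.5,-4) → rotate → (1.91428,-4.31110) → ×s → (2.21936,-4.99818) → (2.22,-5.00)
v4: (5,-1) → rotate → (4.81033,-1.69138) → ×s → (5.57697,-1.96095) → (5.58,-1.96)
v5: (2.5,3.5) → rotate → (2.96618,3.11477) → ×s → (3.43891,3.61119) → (3.44,3.61)
v6: (-2,3.5) → rotate → (-1.48935,3.74591) → ×s → (-1.72671,4.34292) → (-1.73,4.34)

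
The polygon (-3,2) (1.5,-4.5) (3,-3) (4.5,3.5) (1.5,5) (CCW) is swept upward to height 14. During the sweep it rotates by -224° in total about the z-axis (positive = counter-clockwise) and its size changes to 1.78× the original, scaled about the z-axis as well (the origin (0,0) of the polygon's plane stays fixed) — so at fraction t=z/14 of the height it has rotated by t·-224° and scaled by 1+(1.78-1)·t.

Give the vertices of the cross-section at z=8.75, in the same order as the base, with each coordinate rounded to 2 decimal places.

Cross-section at z=8.75: (5.33,0.59) (-6.01,3.69) (-6.29,0.55) (-1.78,-8.29) (3.07,-7.13)

t = z/height = 8.75/14 = 0.625
s = 1 + (scale-1)·z/height = 1 + (1.78-1)·8.75/14 = 1.487500
θ = twist·z/height = -224°·8.75/14 = -140.0000° = -2.443461 rad
cos θ = -0.766044, sin θ = -0.642788 (intermediates below are computed at full precision and shown rounded to 5 d.p.)
v1: (-3,2) → rotate → (3.58371,0.39627) → ×s → (5.33077,0.58946) → (5.33,0.59)
v2: (1.5,-4.5) → rotate → (-4.04161,2.48302) → ×s → (-6.01190,3.69349) → (-6.01,3.69)
v3: (3,-3) → rotate → (-4.22650,0.36977) → ×s → (-6.28691,0.55003) → (-6.29,0.55)
v4: (4.5,3.5) → rotate → (-1.19744,-5.57370) → ×s → (-1.78120,-8.29088) → (-1.78,-8.29)
v5: (1.5,5) → rotate → (2.06487,-4.79440) → ×s → (3.07150,-7.13168) → (3.07,-7.13)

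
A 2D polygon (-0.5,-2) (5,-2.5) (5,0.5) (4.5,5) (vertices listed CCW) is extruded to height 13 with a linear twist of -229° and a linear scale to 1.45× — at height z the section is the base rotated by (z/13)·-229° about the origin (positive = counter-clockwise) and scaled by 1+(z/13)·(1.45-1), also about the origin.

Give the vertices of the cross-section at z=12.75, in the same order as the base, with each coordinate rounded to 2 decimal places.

Cross-section at z=12.75: (2.54,1.55) (-2.60,7.63) (-5.64,4.55) (-9.68,-0.58)

t = z/height = 12.75/13 = 0.980769
s = 1 + (scale-1)·z/height = 1 + (1.45-1)·12.75/13 = 1.441346
θ = twist·z/height = -229°·12.75/13 = -224.5962° = -3.919942 rad
cos θ = -0.712073, sin θ = 0.702105 (intermediates below are computed at full precision and shown rounded to 5 d.p.)
v1: (-0.5,-2) → rotate → (1.76025,1.07309) → ×s → (2.53713,1.54670) → (2.54,1.55)
v2: (5,-2.5) → rotate → (-1.80510,5.29071) → ×s → (-2.60178,7.62574) → (-2.60,7.63)
v3: (5,0.5) → rotate → (-3.91142,3.15449) → ×s → (-5.63771,4.54671) → (-5.64,4.55)
v4: (4.5,5) → rotate → (-6.71486,-0.40089) → ×s → (-9.67843,-0.57782) → (-9.68,-0.58)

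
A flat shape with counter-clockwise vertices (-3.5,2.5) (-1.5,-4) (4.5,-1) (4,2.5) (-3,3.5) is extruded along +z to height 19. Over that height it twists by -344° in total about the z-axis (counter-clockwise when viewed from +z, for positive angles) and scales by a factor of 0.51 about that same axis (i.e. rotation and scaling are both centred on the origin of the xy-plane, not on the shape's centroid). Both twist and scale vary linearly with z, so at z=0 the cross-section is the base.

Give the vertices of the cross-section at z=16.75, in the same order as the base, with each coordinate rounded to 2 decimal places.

Cross-section at z=16.75: (-2.28,-0.88) (1.43,-1.96) (1.88,1.83) (0.06,2.68) (-2.60,-0.33)

t = z/height = 16.75/19 = 0.881579
s = 1 + (scale-1)·z/height = 1 + (0.51-1)·16.75/19 = 0.568026
θ = twist·z/height = -344°·16.75/19 = -303.2632° = -5.292941 rad
cos θ = 0.548485, sin θ = 0.836160 (intermediates below are computed at full precision and shown rounded to 5 d.p.)
v1: (-3.5,2.5) → rotate → (-4.01010,-1.55535) → ×s → (-2.27784,-0.88348) → (-2.28,-0.88)
v2: (-1.5,-4) → rotate → (2.52191,-3.44818) → ×s → (1.43251,-1.95866) → (1.43,-1.96)
v3: (4.5,-1) → rotate → (3.30434,3.21424) → ×s → (1.87695,1.82577) → (1.88,1.83)
v4: (4,2.5) → rotate → (0.10354,4.71585) → ×s → (0.05881,2.67873) → (0.06,2.68)
v5: (-3,3.5) → rotate → (-4.57202,-0.58878) → ×s → (-2.59703,-0.33444) → (-2.60,-0.33)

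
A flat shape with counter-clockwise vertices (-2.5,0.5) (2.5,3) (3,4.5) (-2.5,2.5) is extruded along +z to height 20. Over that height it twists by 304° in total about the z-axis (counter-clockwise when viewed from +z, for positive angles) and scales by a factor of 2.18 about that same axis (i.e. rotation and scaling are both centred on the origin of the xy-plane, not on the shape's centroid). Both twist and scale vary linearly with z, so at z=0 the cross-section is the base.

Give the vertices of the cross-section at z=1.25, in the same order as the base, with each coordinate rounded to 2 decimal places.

Cross-section at z=1.25: (-2.71,-0.37) (1.49,3.92) (1.47,5.62) (-3.41,1.66)

t = z/height = 1.25/20 = 0.0625
s = 1 + (scale-1)·z/height = 1 + (2.18-1)·1.25/20 = 1.073750
θ = twist·z/height = 304°·1.25/20 = 19.0000° = 0.331613 rad
cos θ = 0.945519, sin θ = 0.325568 (intermediates below are computed at full precision and shown rounded to 5 d.p.)
v1: (-2.5,0.5) → rotate → (-2.52658,-0.34116) → ×s → (-2.71292,-0.36632) → (-2.71,-0.37)
v2: (2.5,3) → rotate → (1.38709,3.65048) → ×s → (1.48939,3.91970) → (1.49,3.92)
v3: (3,4.5) → rotate → (1.37150,5.23154) → ×s → (1.47265,5.61736) → (1.47,5.62)
v4: (-2.5,2.5) → rotate → (-3.17772,1.54988) → ×s → (-3.41207,1.66418) → (-3.41,1.66)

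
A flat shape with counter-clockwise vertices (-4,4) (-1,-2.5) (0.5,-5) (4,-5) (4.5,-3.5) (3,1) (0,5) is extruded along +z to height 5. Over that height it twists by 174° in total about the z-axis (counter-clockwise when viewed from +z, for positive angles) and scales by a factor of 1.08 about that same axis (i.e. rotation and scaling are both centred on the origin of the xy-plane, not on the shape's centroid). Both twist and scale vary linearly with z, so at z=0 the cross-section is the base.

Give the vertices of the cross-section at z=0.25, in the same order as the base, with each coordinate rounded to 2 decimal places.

t = z/height = 0.25/5 = 0.05
s = 1 + (scale-1)·z/height = 1 + (1.08-1)·0.25/5 = 1.004000
θ = twist·z/height = 174°·0.25/5 = 8.7000° = 0.151844 rad
cos θ = 0.988494, sin θ = 0.151261 (intermediates below are computed at full precision and shown rounded to 5 d.p.)
v1: (-4,4) → rotate → (-4.55902,3.34893) → ×s → (-4.57725,3.36233) → (-4.58,3.36)
v2: (-1,-2.5) → rotate → (-0.61034,-2.62250) → ×s → (-0.61278,-2.63299) → (-0.61,-2.63)
v3: (0.5,-5) → rotate → (1.25055,-4.86684) → ×s → (1.25555,-4.88631) → (1.26,-4.89)
v4: (4,-5) → rotate → (4.71028,-4.33743) → ×s → (4.72912,-4.35478) → (4.73,-4.35)
v5: (4.5,-3.5) → rotate → (4.97764,-2.77905) → ×s → (4.99755,-2.79017) → (5.00,-2.79)
v6: (3,1) → rotate → (2.81422,1.44228) → ×s → (2.82548,1.44805) → (2.83,1.45)
v7: (0,5) → rotate → (-0.75630,4.94247) → ×s → (-0.75933,4.96224) → (-0.76,4.96)

Cross-section at z=0.25: (-4.58,3.36) (-0.61,-2.63) (1.26,-4.89) (4.73,-4.35) (5.00,-2.79) (2.83,1.45) (-0.76,4.96)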